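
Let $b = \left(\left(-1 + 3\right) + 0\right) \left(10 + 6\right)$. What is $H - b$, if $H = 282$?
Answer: $250$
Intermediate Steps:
$b = 32$ ($b = \left(2 + 0\right) 16 = 2 \cdot 16 = 32$)
$H - b = 282 - 32 = 250$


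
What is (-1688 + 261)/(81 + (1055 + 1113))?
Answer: -1427/2249 ≈ -0.63450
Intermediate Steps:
(-1688 + 261)/(81 + (1055 + 1113)) = -1427/(81 + 2168) = -1427/2249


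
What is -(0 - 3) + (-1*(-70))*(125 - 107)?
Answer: 1263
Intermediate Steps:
-(0 - 3) + (-1*(-70))*(125 - 107) = -1*(-3) + 70*18 = 3 + 1260 = 1263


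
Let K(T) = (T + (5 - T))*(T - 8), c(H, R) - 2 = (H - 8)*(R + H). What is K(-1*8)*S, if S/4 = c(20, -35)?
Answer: 56960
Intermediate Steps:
c(H, R) = 2 + (-8 + H)*(H + R) (c(H, R) = 2 + (H - 8)*(R + H) = 2 + (-8 + H)*(H + R))
S = -712 (S = 4*(2 + 20**2 - 8*20 - 8*(-35) + 20*(-35)) = 4*(2 + 400 - 160 + 280 - 700) = 4*(-178) = -712)
K(T) = -40 + 5*T (K(T) = 5*(-8 + T) = -40 + 5*T)
K(-1*8)*S = (-40 + 5*(-1*8))*(-712) = (-40 + 5*(-8))*(-712) = (-40 - 40)*(-712) = -80*(-712) = 56960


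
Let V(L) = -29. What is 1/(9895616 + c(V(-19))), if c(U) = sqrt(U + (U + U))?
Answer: 9895616/97923216019543 - I*sqrt(87)/97923216019543 ≈ 1.0105e-7 - 9.5252e-14*I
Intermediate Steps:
c(U) = sqrt(3)*sqrt(U) (c(U) = sqrt(U + 2*U) = sqrt(3*U) = sqrt(3)*sqrt(U))
1/(9895616 + c(V(-19))) = 1/(9895616 + sqrt(3)*sqrt(-29)) = 1/(9895616 + sqrt(3)*(I*sqrt(29))) = 1/(9895616 + I*sqrt(87))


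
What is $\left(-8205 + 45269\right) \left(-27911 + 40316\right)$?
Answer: $459778920$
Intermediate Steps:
$\left(-8205 + 45269\right) \left(-27911 + 40316\right) = 37064 \cdot 12405 = 459778920$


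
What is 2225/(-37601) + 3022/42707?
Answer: 18607147/1605825907 ≈ 0.011587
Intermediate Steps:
2225/(-37601) + 3022/42707 = 2225*(-1/37601) + 3022*(1/42707) = -2225/37601 + 3022/42707 = 18607147/1605825907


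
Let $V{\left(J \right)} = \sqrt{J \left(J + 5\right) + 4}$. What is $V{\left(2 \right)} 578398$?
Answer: $1735194 \sqrt{2} \approx 2.4539 \cdot 10^{6}$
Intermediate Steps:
$V{\left(J \right)} = \sqrt{4 + J \left(5 + J\right)}$ ($V{\left(J \right)} = \sqrt{J \left(5 + J\right) + 4} = \sqrt{4 + J \left(5 + J\right)}$)
$V{\left(2 \right)} 578398 = \sqrt{4 + 2^{2} + 5 \cdot 2} \cdot 578398 = \sqrt{4 + 4 + 10} \cdot 578398 = \sqrt{18} \cdot 578398 = 3 \sqrt{2} \cdot 578398 = 1735194 \sqrt{2}$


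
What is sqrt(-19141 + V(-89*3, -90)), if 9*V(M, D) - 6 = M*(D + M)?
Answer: 4*I*sqrt(4809)/3 ≈ 92.463*I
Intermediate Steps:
V(M, D) = 2/3 + M*(D + M)/9 (V(M, D) = 2/3 + (M*(D + M))/9 = 2/3 + M*(D + M)/9)
sqrt(-19141 + V(-89*3, -90)) = sqrt(-19141 + (2/3 + (-89*3)**2/9 + (1/9)*(-90)*(-89*3))) = sqrt(-19141 + (2/3 + (1/9)*(-267)**2 + (1/9)*(-90)*(-267))) = sqrt(-19141 + (2/3 + (1/9)*71289 + 2670)) = sqrt(-19141 + (2/3 + 7921 + 2670)) = sqrt(-19141 + 31775/3) = sqrt(-25648/3) = 4*I*sqrt(4809)/3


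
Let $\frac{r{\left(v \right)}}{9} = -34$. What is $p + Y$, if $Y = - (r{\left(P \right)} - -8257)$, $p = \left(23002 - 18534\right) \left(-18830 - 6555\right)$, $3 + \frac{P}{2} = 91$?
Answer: $-113428131$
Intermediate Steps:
$P = 176$ ($P = -6 + 2 \cdot 91 = -6 + 182 = 176$)
$p = -113420180$ ($p = 4468 \left(-25385\right) = -113420180$)
$r{\left(v \right)} = -306$ ($r{\left(v \right)} = 9 \left(-34\right) = -306$)
$Y = -7951$ ($Y = - (-306 - -8257) = - (-306 + 8257) = \left(-1\right) 7951 = -7951$)
$p + Y = -113420180 - 7951 = -113428131$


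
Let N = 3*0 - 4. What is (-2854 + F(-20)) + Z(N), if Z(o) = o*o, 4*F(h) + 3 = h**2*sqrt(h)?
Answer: -11355/4 + 200*I*sqrt(5) ≈ -2838.8 + 447.21*I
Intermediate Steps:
F(h) = -3/4 + h**(5/2)/4 (F(h) = -3/4 + (h**2*sqrt(h))/4 = -3/4 + h**(5/2)/4)
N = -4 (N = 0 - 4 = -4)
Z(o) = o**2
(-2854 + F(-20)) + Z(N) = (-2854 + (-3/4 + (-20)**(5/2)/4)) + (-4)**2 = (-2854 + (-3/4 + (800*I*sqrt(5))/4)) + 16 = (-2854 + (-3/4 + 200*I*sqrt(5))) + 16 = (-11419/4 + 200*I*sqrt(5)) + 16 = -11355/4 + 200*I*sqrt(5)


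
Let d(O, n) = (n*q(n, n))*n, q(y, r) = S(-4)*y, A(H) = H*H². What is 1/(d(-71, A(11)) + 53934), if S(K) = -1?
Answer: -1/2357893757 ≈ -4.2411e-10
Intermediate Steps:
A(H) = H³
q(y, r) = -y
d(O, n) = -n³ (d(O, n) = (n*(-n))*n = (-n²)*n = -n³)
1/(d(-71, A(11)) + 53934) = 1/(-(11³)³ + 53934) = 1/(-1*1331³ + 53934) = 1/(-1*2357947691 + 53934) = 1/(-2357947691 + 53934) = 1/(-2357893757) = -1/2357893757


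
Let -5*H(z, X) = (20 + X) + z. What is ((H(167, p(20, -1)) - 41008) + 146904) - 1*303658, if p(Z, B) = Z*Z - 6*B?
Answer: -989403/5 ≈ -1.9788e+5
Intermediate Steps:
p(Z, B) = Z**2 - 6*B
H(z, X) = -4 - X/5 - z/5 (H(z, X) = -((20 + X) + z)/5 = -(20 + X + z)/5 = -4 - X/5 - z/5)
((H(167, p(20, -1)) - 41008) + 146904) - 1*303658 = (((-4 - (20**2 - 6*(-1))/5 - 1/5*167) - 41008) + 146904) - 1*303658 = (((-4 - (400 + 6)/5 - 167/5) - 41008) + 146904) - 303658 = (((-4 - 1/5*406 - 167/5) - 41008) + 146904) - 303658 = (((-4 - 406/5 - 167/5) - 41008) + 146904) - 303658 = ((-593/5 - 41008) + 146904) - 303658 = (-205633/5 + 146904) - 303658 = 528887/5 - 303658 = -989403/5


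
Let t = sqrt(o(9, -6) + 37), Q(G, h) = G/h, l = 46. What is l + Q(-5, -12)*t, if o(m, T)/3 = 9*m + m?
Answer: 46 + 5*sqrt(307)/12 ≈ 53.301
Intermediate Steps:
o(m, T) = 30*m (o(m, T) = 3*(9*m + m) = 3*(10*m) = 30*m)
t = sqrt(307) (t = sqrt(30*9 + 37) = sqrt(270 + 37) = sqrt(307) ≈ 17.521)
l + Q(-5, -12)*t = 46 + (-5/(-12))*sqrt(307) = 46 + (-5*(-1/12))*sqrt(307) = 46 + 5*sqrt(307)/12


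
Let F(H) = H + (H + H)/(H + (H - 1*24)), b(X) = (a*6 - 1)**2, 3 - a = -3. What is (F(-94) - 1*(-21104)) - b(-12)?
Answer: 1048652/53 ≈ 19786.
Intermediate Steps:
a = 6 (a = 3 - 1*(-3) = 3 + 3 = 6)
b(X) = 1225 (b(X) = (6*6 - 1)**2 = (36 - 1)**2 = 35**2 = 1225)
F(H) = H + 2*H/(-24 + 2*H) (F(H) = H + (2*H)/(H + (H - 24)) = H + (2*H)/(H + (-24 + H)) = H + (2*H)/(-24 + 2*H) = H + 2*H/(-24 + 2*H))
(F(-94) - 1*(-21104)) - b(-12) = (-94*(-11 - 94)/(-12 - 94) - 1*(-21104)) - 1*1225 = (-94*(-105)/(-106) + 21104) - 1225 = (-94*(-1/106)*(-105) + 21104) - 1225 = (-4935/53 + 21104) - 1225 = 1113577/53 - 1225 = 1048652/53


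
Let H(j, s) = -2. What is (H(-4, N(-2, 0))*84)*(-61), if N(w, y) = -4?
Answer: 10248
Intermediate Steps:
(H(-4, N(-2, 0))*84)*(-61) = -2*84*(-61) = -168*(-61) = 10248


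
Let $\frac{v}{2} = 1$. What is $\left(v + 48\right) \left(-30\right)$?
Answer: $-1500$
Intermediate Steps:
$v = 2$ ($v = 2 \cdot 1 = 2$)
$\left(v + 48\right) \left(-30\right) = \left(2 + 48\right) \left(-30\right) = 50 \left(-30\right) = -1500$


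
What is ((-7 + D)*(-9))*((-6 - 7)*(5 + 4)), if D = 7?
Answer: 0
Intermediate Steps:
((-7 + D)*(-9))*((-6 - 7)*(5 + 4)) = ((-7 + 7)*(-9))*((-6 - 7)*(5 + 4)) = (0*(-9))*(-13*9) = 0*(-117) = 0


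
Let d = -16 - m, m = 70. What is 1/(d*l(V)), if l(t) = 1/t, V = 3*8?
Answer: -12/43 ≈ -0.27907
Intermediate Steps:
V = 24
d = -86 (d = -16 - 1*70 = -16 - 70 = -86)
1/(d*l(V)) = 1/(-86/24) = 1/(-86*1/24) = 1/(-43/12) = -12/43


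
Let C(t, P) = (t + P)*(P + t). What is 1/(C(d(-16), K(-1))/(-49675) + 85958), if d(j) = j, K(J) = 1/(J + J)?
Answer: 198700/17079853511 ≈ 1.1634e-5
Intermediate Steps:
K(J) = 1/(2*J)
C(t, P) = (P + t)**2 (C(t, P) = (P + t)*(P + t) = (P + t)**2)
1/(C(d(-16), K(-1))/(-49675) + 85958) = 1/(((1/2)/(-1) - 16)**2/(-49675) + 85958) = 1/(((1/2)*(-1) - 16)**2*(-1/49675) + 85958) = 1/((-1/2 - 16)**2*(-1/49675) + 85958) = 1/((-33/2)**2*(-1/49675) + 85958) = 1/((1089/4)*(-1/49675) + 85958) = 1/(-1089/198700 + 85958) = 1/(17079853511/198700) = 198700/17079853511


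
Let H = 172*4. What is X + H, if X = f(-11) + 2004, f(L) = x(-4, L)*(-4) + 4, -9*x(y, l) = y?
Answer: 24248/9 ≈ 2694.2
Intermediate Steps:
x(y, l) = -y/9
f(L) = 20/9 (f(L) = -⅑*(-4)*(-4) + 4 = (4/9)*(-4) + 4 = -16/9 + 4 = 20/9)
X = 18056/9 (X = 20/9 + 2004 = 18056/9 ≈ 2006.2)
H = 688
X + H = 18056/9 + 688 = 24248/9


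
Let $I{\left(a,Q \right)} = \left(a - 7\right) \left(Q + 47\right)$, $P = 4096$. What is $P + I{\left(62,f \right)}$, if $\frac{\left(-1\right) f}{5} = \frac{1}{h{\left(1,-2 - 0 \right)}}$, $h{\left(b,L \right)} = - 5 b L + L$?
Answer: $\frac{53173}{8} \approx 6646.6$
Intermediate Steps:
$h{\left(b,L \right)} = L - 5 L b$ ($h{\left(b,L \right)} = - 5 L b + L = L - 5 L b$)
$f = - \frac{5}{8}$ ($f = - \frac{5}{\left(-2 - 0\right) \left(1 - 5\right)} = - \frac{5}{\left(-2 + 0\right) \left(1 - 5\right)} = - \frac{5}{\left(-2\right) \left(-4\right)} = - \frac{5}{8} \approx -0.625$)
$I{\left(a,Q \right)} = \left(-7 + a\right) \left(47 + Q\right)$
$P + I{\left(62,f \right)} = 4096 - - \frac{20405}{8} = 4096 + \left(-329 + \frac{35}{8} + 2914 - \frac{155}{4}\right) = 4096 + \frac{20405}{8} = \frac{53173}{8}$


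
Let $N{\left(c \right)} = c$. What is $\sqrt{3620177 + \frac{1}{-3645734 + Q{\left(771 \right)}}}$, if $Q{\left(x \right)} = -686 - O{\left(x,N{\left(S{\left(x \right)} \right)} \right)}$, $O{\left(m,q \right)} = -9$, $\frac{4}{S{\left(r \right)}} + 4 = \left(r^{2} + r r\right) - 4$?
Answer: $\frac{\sqrt{48135007162363396606}}{3646411} \approx 1902.7$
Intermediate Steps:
$S{\left(r \right)} = \frac{4}{-8 + 2 r^{2}}$ ($S{\left(r \right)} = \frac{4}{-4 - \left(4 - r^{2} - r r\right)} = \frac{4}{-4 + \left(\left(r^{2} + r^{2}\right) - 4\right)} = \frac{4}{-4 + \left(2 r^{2} - 4\right)} = \frac{4}{-4 + \left(-4 + 2 r^{2}\right)} = \frac{4}{-8 + 2 r^{2}}$)
$Q{\left(x \right)} = -677$ ($Q{\left(x \right)} = -686 - -9 = -686 + 9 = -677$)
$\sqrt{3620177 + \frac{1}{-3645734 + Q{\left(771 \right)}}} = \sqrt{3620177 + \frac{1}{-3645734 - 677}} = \sqrt{3620177 + \frac{1}{-3646411}} = \sqrt{3620177 - \frac{1}{3646411}} = \sqrt{\frac{13200653234746}{3646411}} = \frac{\sqrt{48135007162363396606}}{3646411}$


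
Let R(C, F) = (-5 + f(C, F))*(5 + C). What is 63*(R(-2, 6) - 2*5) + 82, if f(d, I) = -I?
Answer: -2627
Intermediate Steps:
R(C, F) = (-5 - F)*(5 + C)
63*(R(-2, 6) - 2*5) + 82 = 63*((-25 - 5*(-2) - 5*6 - 1*(-2)*6) - 2*5) + 82 = 63*((-25 + 10 - 30 + 12) - 10) + 82 = 63*(-33 - 10) + 82 = 63*(-43) + 82 = -2709 + 82 = -2627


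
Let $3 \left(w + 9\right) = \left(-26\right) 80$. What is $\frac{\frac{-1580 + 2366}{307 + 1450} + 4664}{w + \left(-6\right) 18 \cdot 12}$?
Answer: $- \frac{24586302}{10533215} \approx -2.3342$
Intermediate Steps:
$w = - \frac{2107}{3}$ ($w = -9 + \frac{\left(-26\right) 80}{3} = -9 + \frac{1}{3} \left(-2080\right) = -9 - \frac{2080}{3} = - \frac{2107}{3} \approx -702.33$)
$\frac{\frac{-1580 + 2366}{307 + 1450} + 4664}{w + \left(-6\right) 18 \cdot 12} = \frac{\frac{-1580 + 2366}{307 + 1450} + 4664}{- \frac{2107}{3} + \left(-6\right) 18 \cdot 12} = \frac{\frac{786}{1757} + 4664}{- \frac{2107}{3} - 1296} = \frac{786 \cdot \frac{1}{1757} + 4664}{- \frac{2107}{3} - 1296} = \frac{\frac{786}{1757} + 4664}{- \frac{5995}{3}} = \frac{8195434}{1757} \left(- \frac{3}{5995}\right) = - \frac{24586302}{10533215}$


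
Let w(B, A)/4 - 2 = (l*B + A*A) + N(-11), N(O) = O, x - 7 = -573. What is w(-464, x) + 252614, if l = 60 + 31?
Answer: 1365106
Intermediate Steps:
l = 91
x = -566 (x = 7 - 573 = -566)
w(B, A) = -36 + 4*A² + 364*B (w(B, A) = 8 + 4*((91*B + A*A) - 11) = 8 + 4*((91*B + A²) - 11) = 8 + 4*((A² + 91*B) - 11) = 8 + 4*(-11 + A² + 91*B) = 8 + (-44 + 4*A² + 364*B) = -36 + 4*A² + 364*B)
w(-464, x) + 252614 = (-36 + 4*(-566)² + 364*(-464)) + 252614 = (-36 + 4*320356 - 168896) + 252614 = (-36 + 1281424 - 168896) + 252614 = 1112492 + 252614 = 1365106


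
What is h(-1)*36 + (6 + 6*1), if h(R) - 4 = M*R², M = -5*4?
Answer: -564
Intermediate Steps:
M = -20
h(R) = 4 - 20*R²
h(-1)*36 + (6 + 6*1) = (4 - 20*(-1)²)*36 + (6 + 6*1) = (4 - 20*1)*36 + (6 + 6) = (4 - 20)*36 + 12 = -16*36 + 12 = -576 + 12 = -564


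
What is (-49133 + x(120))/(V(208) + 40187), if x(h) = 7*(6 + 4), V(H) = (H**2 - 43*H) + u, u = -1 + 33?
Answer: -49063/74539 ≈ -0.65822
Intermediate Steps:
u = 32
V(H) = 32 + H**2 - 43*H (V(H) = (H**2 - 43*H) + 32 = 32 + H**2 - 43*H)
x(h) = 70 (x(h) = 7*10 = 70)
(-49133 + x(120))/(V(208) + 40187) = (-49133 + 70)/((32 + 208**2 - 43*208) + 40187) = -49063/((32 + 43264 - 8944) + 40187) = -49063/(34352 + 40187) = -49063/74539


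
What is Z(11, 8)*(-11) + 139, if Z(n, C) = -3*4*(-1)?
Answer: 7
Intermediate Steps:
Z(n, C) = 12 (Z(n, C) = -12*(-1) = 12)
Z(11, 8)*(-11) + 139 = 12*(-11) + 139 = -132 + 139 = 7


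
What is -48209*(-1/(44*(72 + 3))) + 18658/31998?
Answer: 267360497/17598900 ≈ 15.192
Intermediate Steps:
-48209*(-1/(44*(72 + 3))) + 18658/31998 = -48209/((-44*75)) + 18658*(1/31998) = -48209/(-3300) + 9329/15999 = -48209*(-1/3300) + 9329/15999 = 48209/3300 + 9329/15999 = 267360497/17598900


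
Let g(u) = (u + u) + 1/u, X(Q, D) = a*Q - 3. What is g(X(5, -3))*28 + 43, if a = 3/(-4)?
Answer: -9157/27 ≈ -339.15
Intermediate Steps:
a = -¾ (a = 3*(-¼) = -¾ ≈ -0.75000)
X(Q, D) = -3 - 3*Q/4 (X(Q, D) = -3*Q/4 - 3 = -3 - 3*Q/4)
g(u) = 1/u + 2*u (g(u) = 2*u + 1/u = 1/u + 2*u)
g(X(5, -3))*28 + 43 = (1/(-3 - ¾*5) + 2*(-3 - ¾*5))*28 + 43 = (1/(-3 - 15/4) + 2*(-3 - 15/4))*28 + 43 = (1/(-27/4) + 2*(-27/4))*28 + 43 = (-4/27 - 27/2)*28 + 43 = -737/54*28 + 43 = -10318/27 + 43 = -9157/27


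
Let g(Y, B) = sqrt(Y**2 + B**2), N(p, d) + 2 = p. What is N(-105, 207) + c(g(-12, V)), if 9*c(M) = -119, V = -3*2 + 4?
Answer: -1082/9 ≈ -120.22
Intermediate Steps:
N(p, d) = -2 + p
V = -2 (V = -6 + 4 = -2)
g(Y, B) = sqrt(B**2 + Y**2)
c(M) = -119/9 (c(M) = (1/9)*(-119) = -119/9)
N(-105, 207) + c(g(-12, V)) = (-2 - 105) - 119/9 = -107 - 119/9 = -1082/9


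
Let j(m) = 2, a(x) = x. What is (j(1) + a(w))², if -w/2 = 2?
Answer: 4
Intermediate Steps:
w = -4 (w = -2*2 = -4)
(j(1) + a(w))² = (2 - 4)² = (-2)² = 4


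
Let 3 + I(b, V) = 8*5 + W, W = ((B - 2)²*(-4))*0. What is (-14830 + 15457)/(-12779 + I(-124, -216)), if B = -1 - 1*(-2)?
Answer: -627/12742 ≈ -0.049207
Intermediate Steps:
B = 1 (B = -1 + 2 = 1)
W = 0 (W = ((1 - 2)²*(-4))*0 = ((-1)²*(-4))*0 = (1*(-4))*0 = -4*0 = 0)
I(b, V) = 37 (I(b, V) = -3 + (8*5 + 0) = -3 + (40 + 0) = -3 + 40 = 37)
(-14830 + 15457)/(-12779 + I(-124, -216)) = (-14830 + 15457)/(-12779 + 37) = 627/(-12742) = 627*(-1/12742) = -627/12742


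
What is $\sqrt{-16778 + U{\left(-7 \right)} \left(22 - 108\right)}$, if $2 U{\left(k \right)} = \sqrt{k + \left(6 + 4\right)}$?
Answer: $\sqrt{-16778 - 43 \sqrt{3}} \approx 129.82 i$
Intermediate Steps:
$U{\left(k \right)} = \frac{\sqrt{10 + k}}{2}$ ($U{\left(k \right)} = \frac{\sqrt{k + \left(6 + 4\right)}}{2} = \frac{\sqrt{k + 10}}{2} = \frac{\sqrt{10 + k}}{2}$)
$\sqrt{-16778 + U{\left(-7 \right)} \left(22 - 108\right)} = \sqrt{-16778 + \frac{\sqrt{10 - 7}}{2} \left(22 - 108\right)} = \sqrt{-16778 + \frac{\sqrt{3}}{2} \left(-86\right)} = \sqrt{-16778 - 43 \sqrt{3}}$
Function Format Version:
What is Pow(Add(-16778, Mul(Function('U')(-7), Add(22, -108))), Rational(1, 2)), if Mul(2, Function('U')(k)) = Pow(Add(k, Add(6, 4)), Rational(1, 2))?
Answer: Pow(Add(-16778, Mul(-43, Pow(3, Rational(1, 2)))), Rational(1, 2)) ≈ Mul(129.82, I)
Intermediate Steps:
Function('U')(k) = Mul(Rational(1, 2), Pow(Add(10, k), Rational(1, 2))) (Function('U')(k) = Mul(Rational(1, 2), Pow(Add(k, Add(6, 4)), Rational(1, 2))) = Mul(Rational(1, 2), Pow(Add(k, 10), Rational(1, 2))) = Mul(Rational(1, 2), Pow(Add(10, k), Rational(1, 2))))
Pow(Add(-16778, Mul(Function('U')(-7), Add(22, -108))), Rational(1, 2)) = Pow(Add(-16778, Mul(Mul(Rational(1, 2), Pow(Add(10, -7), Rational(1, 2))), Add(22, -108))), Rational(1, 2)) = Pow(Add(-16778, Mul(Mul(Rational(1, 2), Pow(3, Rational(1, 2))), -86)), Rational(1, 2)) = Pow(Add(-16778, Mul(-43, Pow(3, Rational(1, 2)))), Rational(1, 2))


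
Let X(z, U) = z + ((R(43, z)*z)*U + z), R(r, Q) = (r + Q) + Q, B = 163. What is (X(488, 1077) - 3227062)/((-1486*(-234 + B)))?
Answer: 266167929/52753 ≈ 5045.5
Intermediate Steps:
R(r, Q) = r + 2*Q (R(r, Q) = (Q + r) + Q = r + 2*Q)
X(z, U) = 2*z + U*z*(43 + 2*z) (X(z, U) = z + (((43 + 2*z)*z)*U + z) = z + ((z*(43 + 2*z))*U + z) = z + (U*z*(43 + 2*z) + z) = z + (z + U*z*(43 + 2*z)) = 2*z + U*z*(43 + 2*z))
(X(488, 1077) - 3227062)/((-1486*(-234 + B))) = (488*(2 + 1077*(43 + 2*488)) - 3227062)/((-1486*(-234 + 163))) = (488*(2 + 1077*(43 + 976)) - 3227062)/((-1486*(-71))) = (488*(2 + 1077*1019) - 3227062)/105506 = (488*(2 + 1097463) - 3227062)*(1/105506) = (488*1097465 - 3227062)*(1/105506) = (535562920 - 3227062)*(1/105506) = 532335858*(1/105506) = 266167929/52753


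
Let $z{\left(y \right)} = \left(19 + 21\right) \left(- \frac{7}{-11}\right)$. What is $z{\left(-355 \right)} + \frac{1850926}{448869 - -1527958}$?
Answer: $\frac{573871746}{21745097} \approx 26.391$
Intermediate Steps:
$z{\left(y \right)} = \frac{280}{11}$ ($z{\left(y \right)} = 40 \left(\left(-7\right) \left(- \frac{1}{11}\right)\right) = 40 \cdot \frac{7}{11} = \frac{280}{11}$)
$z{\left(-355 \right)} + \frac{1850926}{448869 - -1527958} = \frac{280}{11} + \frac{1850926}{448869 - -1527958} = \frac{280}{11} + \frac{1850926}{448869 + 1527958} = \frac{280}{11} + \frac{1850926}{1976827} = \frac{573871746}{21745097}$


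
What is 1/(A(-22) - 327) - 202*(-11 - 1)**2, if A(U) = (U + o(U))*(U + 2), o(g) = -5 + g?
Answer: -18994463/653 ≈ -29088.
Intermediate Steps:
A(U) = (-5 + 2*U)*(2 + U) (A(U) = (U + (-5 + U))*(U + 2) = (-5 + 2*U)*(2 + U))
1/(A(-22) - 327) - 202*(-11 - 1)**2 = 1/((-10 - 1*(-22) + 2*(-22)**2) - 327) - 202*(-11 - 1)**2 = 1/((-10 + 22 + 2*484) - 327) - 202*(-12)**2 = 1/((-10 + 22 + 968) - 327) - 202*144 = 1/(980 - 327) - 29088 = 1/653 - 29088 = -18994463/653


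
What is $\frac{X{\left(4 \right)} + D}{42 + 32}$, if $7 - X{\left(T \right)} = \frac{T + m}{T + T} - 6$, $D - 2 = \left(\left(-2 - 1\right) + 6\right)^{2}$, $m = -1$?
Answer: $\frac{189}{592} \approx 0.31926$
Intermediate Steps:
$D = 11$ ($D = 2 + \left(\left(-2 - 1\right) + 6\right)^{2} = 2 + \left(-3 + 6\right)^{2} = 2 + 3^{2} = 2 + 9 = 11$)
$X{\left(T \right)} = 13 - \frac{-1 + T}{2 T}$ ($X{\left(T \right)} = 7 - \left(\frac{T - 1}{T + T} - 6\right) = 7 - \left(\frac{-1 + T}{2 T} - 6\right) = 7 - \left(-6 + \frac{-1 + T}{2 T}\right) = 7 + \left(6 - \frac{-1 + T}{2 T}\right) = 13 - \frac{-1 + T}{2 T}$)
$\frac{X{\left(4 \right)} + D}{42 + 32} = \frac{\frac{1 + 25 \cdot 4}{2 \cdot 4} + 11}{42 + 32} = \frac{\frac{1}{2} \cdot \frac{1}{4} \left(1 + 100\right) + 11}{74} = \frac{\frac{1}{2} \cdot \frac{1}{4} \cdot 101 + 11}{74} = \frac{\frac{101}{8} + 11}{74} = \frac{1}{74} \cdot \frac{189}{8} = \frac{189}{592}$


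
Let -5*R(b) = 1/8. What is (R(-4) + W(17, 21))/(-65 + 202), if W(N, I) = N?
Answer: 679/5480 ≈ 0.12391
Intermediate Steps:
R(b) = -1/40 (R(b) = -⅕/8 = -⅕*⅛ = -1/40)
(R(-4) + W(17, 21))/(-65 + 202) = (-1/40 + 17)/(-65 + 202) = (679/40)/137 = (679/40)*(1/137) = 679/5480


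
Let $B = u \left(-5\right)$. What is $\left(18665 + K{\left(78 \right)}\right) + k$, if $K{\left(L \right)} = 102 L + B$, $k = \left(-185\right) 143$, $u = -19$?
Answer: $261$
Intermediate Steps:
$B = 95$ ($B = \left(-19\right) \left(-5\right) = 95$)
$k = -26455$
$K{\left(L \right)} = 95 + 102 L$ ($K{\left(L \right)} = 102 L + 95 = 95 + 102 L$)
$\left(18665 + K{\left(78 \right)}\right) + k = \left(18665 + \left(95 + 102 \cdot 78\right)\right) - 26455 = \left(18665 + \left(95 + 7956\right)\right) - 26455 = \left(18665 + 8051\right) - 26455 = 26716 - 26455 = 261$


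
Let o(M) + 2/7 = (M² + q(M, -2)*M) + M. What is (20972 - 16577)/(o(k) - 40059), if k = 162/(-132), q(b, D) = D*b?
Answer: -14890260/135730121 ≈ -0.10970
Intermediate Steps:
k = -27/22 (k = 162*(-1/132) = -27/22 ≈ -1.2273)
o(M) = -2/7 + M - M² (o(M) = -2/7 + ((M² + (-2*M)*M) + M) = -2/7 + ((M² - 2*M²) + M) = -2/7 + (-M² + M) = -2/7 + (M - M²) = -2/7 + M - M²)
(20972 - 16577)/(o(k) - 40059) = (20972 - 16577)/((-2/7 - 27/22 - (-27/22)²) - 40059) = 4395/((-2/7 - 27/22 - 1*729/484) - 40059) = 4395/((-2/7 - 27/22 - 729/484) - 40059) = 4395/(-10229/3388 - 40059) = 4395/(-135730121/3388) = 4395*(-3388/135730121) = -14890260/135730121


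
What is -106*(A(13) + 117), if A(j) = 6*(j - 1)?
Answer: -20034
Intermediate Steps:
A(j) = -6 + 6*j (A(j) = 6*(-1 + j) = -6 + 6*j)
-106*(A(13) + 117) = -106*((-6 + 6*13) + 117) = -106*((-6 + 78) + 117) = -106*(72 + 117) = -106*189 = -20034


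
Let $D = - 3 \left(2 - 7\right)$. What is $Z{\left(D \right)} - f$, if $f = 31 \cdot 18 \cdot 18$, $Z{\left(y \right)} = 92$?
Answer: $-9952$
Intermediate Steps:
$D = 15$ ($D = \left(-3\right) \left(-5\right) = 15$)
$f = 10044$ ($f = 558 \cdot 18 = 10044$)
$Z{\left(D \right)} - f = 92 - 10044 = -9952$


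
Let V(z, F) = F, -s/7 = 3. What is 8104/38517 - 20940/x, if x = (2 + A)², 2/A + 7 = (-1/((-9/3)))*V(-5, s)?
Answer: -39519383444/6509373 ≈ -6071.1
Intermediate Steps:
s = -21 (s = -7*3 = -21)
A = -⅐ (A = 2/(-7 - 1/((-9/3))*(-21)) = 2/(-7 - 1/((-9*⅓))*(-21)) = 2/(-7 - 1/(-3)*(-21)) = 2/(-7 - 1*(-⅓)*(-21)) = 2/(-7 + (⅓)*(-21)) = 2/(-7 - 7) = 2/(-14) = 2*(-1/14) = -⅐ ≈ -0.14286)
x = 169/49 (x = (2 - ⅐)² = (13/7)² = 169/49 ≈ 3.4490)
8104/38517 - 20940/x = 8104/38517 - 20940/169/49 = 8104*(1/38517) - 20940*49/169 = 8104/38517 - 1026060/169 = -39519383444/6509373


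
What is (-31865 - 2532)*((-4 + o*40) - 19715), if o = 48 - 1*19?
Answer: 638373923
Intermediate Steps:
o = 29 (o = 48 - 19 = 29)
(-31865 - 2532)*((-4 + o*40) - 19715) = (-31865 - 2532)*((-4 + 29*40) - 19715) = -34397*((-4 + 1160) - 19715) = -34397*(1156 - 19715) = -34397*(-18559) = 638373923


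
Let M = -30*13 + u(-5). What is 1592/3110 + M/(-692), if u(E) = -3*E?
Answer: 1133957/1076060 ≈ 1.0538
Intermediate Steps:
M = -375 (M = -30*13 - 3*(-5) = -390 + 15 = -375)
1592/3110 + M/(-692) = 1592/3110 - 375/(-692) = 1592*(1/3110) - 375*(-1/692) = 796/1555 + 375/692 = 1133957/1076060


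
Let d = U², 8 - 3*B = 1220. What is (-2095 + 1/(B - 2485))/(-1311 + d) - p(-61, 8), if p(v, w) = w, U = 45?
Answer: -11277212/1031373 ≈ -10.934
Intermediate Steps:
B = -404 (B = 8/3 - ⅓*1220 = 8/3 - 1220/3 = -404)
d = 2025 (d = 45² = 2025)
(-2095 + 1/(B - 2485))/(-1311 + d) - p(-61, 8) = (-2095 + 1/(-404 - 2485))/(-1311 + 2025) - 1*8 = (-2095 + 1/(-2889))/714 - 8 = (-2095 - 1/2889)*(1/714) - 8 = -6052456/2889*1/714 - 8 = -3026228/1031373 - 8 = -11277212/1031373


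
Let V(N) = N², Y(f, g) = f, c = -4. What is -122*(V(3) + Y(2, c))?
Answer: -1342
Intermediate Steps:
-122*(V(3) + Y(2, c)) = -122*(3² + 2) = -122*(9 + 2) = -122*11 = -1342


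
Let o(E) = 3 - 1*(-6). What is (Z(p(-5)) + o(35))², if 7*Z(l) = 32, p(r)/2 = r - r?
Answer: 9025/49 ≈ 184.18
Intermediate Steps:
p(r) = 0 (p(r) = 2*(r - r) = 2*0 = 0)
Z(l) = 32/7 (Z(l) = (⅐)*32 = 32/7)
o(E) = 9 (o(E) = 3 + 6 = 9)
(Z(p(-5)) + o(35))² = (32/7 + 9)² = (95/7)² = 9025/49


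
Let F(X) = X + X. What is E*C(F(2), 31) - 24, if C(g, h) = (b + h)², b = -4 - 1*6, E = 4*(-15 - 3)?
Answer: -31776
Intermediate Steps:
E = -72 (E = 4*(-18) = -72)
F(X) = 2*X
b = -10 (b = -4 - 6 = -10)
C(g, h) = (-10 + h)²
E*C(F(2), 31) - 24 = -72*(-10 + 31)² - 24 = -72*21² - 24 = -72*441 - 24 = -31752 - 24 = -31776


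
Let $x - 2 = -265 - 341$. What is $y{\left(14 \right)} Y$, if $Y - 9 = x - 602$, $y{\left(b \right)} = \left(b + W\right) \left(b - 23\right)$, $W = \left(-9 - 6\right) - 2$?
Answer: $-32319$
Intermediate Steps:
$x = -604$ ($x = 2 - 606 = -604$)
$W = -17$ ($W = -15 - 2 = -17$)
$y{\left(b \right)} = \left(-23 + b\right) \left(-17 + b\right)$ ($y{\left(b \right)} = \left(b - 17\right) \left(b - 23\right) = \left(-17 + b\right) \left(-23 + b\right) = \left(-23 + b\right) \left(-17 + b\right)$)
$Y = -1197$ ($Y = 9 - 1206 = -1197$)
$y{\left(14 \right)} Y = \left(391 + 14^{2} - 560\right) \left(-1197\right) = \left(391 + 196 - 560\right) \left(-1197\right) = 27 \left(-1197\right) = -32319$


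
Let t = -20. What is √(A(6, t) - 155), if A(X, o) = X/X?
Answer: I*√154 ≈ 12.41*I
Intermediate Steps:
A(X, o) = 1
√(A(6, t) - 155) = √(1 - 155) = √(-154) = I*√154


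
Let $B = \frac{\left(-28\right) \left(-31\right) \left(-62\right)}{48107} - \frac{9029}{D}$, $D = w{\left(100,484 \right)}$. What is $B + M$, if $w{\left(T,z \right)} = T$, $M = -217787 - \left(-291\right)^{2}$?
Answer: $- \frac{1455522547303}{4810700} \approx -3.0256 \cdot 10^{5}$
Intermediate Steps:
$M = -302468$ ($M = -217787 - 84681 = -302468$)
$D = 100$
$B = - \frac{439739703}{4810700}$ ($B = \frac{\left(-28\right) \left(-31\right) \left(-62\right)}{48107} - \frac{9029}{100} = 868 \left(-62\right) \frac{1}{48107} - \frac{9029}{100} = \left(-53816\right) \frac{1}{48107} - \frac{9029}{100} = - \frac{53816}{48107} - \frac{9029}{100} = - \frac{439739703}{4810700} \approx -91.409$)
$B + M = - \frac{439739703}{4810700} - 302468 = - \frac{1455522547303}{4810700}$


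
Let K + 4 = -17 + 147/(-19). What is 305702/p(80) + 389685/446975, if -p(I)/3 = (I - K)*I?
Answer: -48059209343/4432561680 ≈ -10.842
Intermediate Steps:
K = -546/19 (K = -4 + (-17 + 147/(-19)) = -4 + (-17 + 147*(-1/19)) = -4 + (-17 - 147/19) = -4 - 470/19 = -546/19 ≈ -28.737)
p(I) = -3*I*(546/19 + I) (p(I) = -3*(I - 1*(-546/19))*I = -3*(I + 546/19)*I = -3*(546/19 + I)*I = -3*I*(546/19 + I))
305702/p(80) + 389685/446975 = 305702/((-3/19*80*(546 + 19*80))) + 389685/446975 = 305702/((-3/19*80*(546 + 1520))) + 389685*(1/446975) = 305702/((-3/19*80*2066)) + 77937/89395 = 305702/(-495840/19) + 77937/89395 = 305702*(-19/495840) + 77937/89395 = -2904169/247920 + 77937/89395 = -48059209343/4432561680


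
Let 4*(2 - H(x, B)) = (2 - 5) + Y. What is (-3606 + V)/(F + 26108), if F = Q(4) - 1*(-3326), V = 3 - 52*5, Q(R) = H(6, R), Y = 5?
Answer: -7726/58871 ≈ -0.13124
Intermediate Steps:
H(x, B) = 3/2 (H(x, B) = 2 - ((2 - 5) + 5)/4 = 2 - (-3 + 5)/4 = 2 - ¼*2 = 2 - ½ = 3/2)
Q(R) = 3/2
V = -257 (V = 3 - 260 = -257)
F = 6655/2 (F = 3/2 - 1*(-3326) = 3/2 + 3326 = 6655/2 ≈ 3327.5)
(-3606 + V)/(F + 26108) = (-3606 - 257)/(6655/2 + 26108) = -3863/58871/2 = -3863*2/58871 = -7726/58871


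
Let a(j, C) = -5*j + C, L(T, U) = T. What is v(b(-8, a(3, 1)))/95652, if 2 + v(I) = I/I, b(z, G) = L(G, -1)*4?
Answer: -1/95652 ≈ -1.0455e-5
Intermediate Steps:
a(j, C) = C - 5*j
b(z, G) = 4*G (b(z, G) = G*4 = 4*G)
v(I) = -1 (v(I) = -2 + I/I = -2 + 1 = -1)
v(b(-8, a(3, 1)))/95652 = -1/95652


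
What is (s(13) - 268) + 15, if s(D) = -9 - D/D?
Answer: -263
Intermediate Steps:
s(D) = -10 (s(D) = -9 - 1*1 = -9 - 1 = -10)
(s(13) - 268) + 15 = (-10 - 268) + 15 = -278 + 15 = -263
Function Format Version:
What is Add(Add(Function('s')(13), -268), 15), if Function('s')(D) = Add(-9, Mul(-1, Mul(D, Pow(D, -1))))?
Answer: -263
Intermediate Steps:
Function('s')(D) = -10 (Function('s')(D) = Add(-9, Mul(-1, 1)) = Add(-9, -1) = -10)
Add(Add(Function('s')(13), -268), 15) = Add(Add(-10, -268), 15) = Add(-278, 15) = -263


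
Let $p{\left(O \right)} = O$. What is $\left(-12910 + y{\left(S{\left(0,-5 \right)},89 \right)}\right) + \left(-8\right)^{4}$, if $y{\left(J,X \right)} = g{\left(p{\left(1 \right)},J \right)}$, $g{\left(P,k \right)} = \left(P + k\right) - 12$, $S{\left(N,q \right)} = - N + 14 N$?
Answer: $-8825$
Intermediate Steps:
$S{\left(N,q \right)} = 13 N$
$g{\left(P,k \right)} = -12 + P + k$
$y{\left(J,X \right)} = -11 + J$ ($y{\left(J,X \right)} = -12 + 1 + J = -11 + J$)
$\left(-12910 + y{\left(S{\left(0,-5 \right)},89 \right)}\right) + \left(-8\right)^{4} = \left(-12910 + \left(-11 + 13 \cdot 0\right)\right) + \left(-8\right)^{4} = \left(-12910 + \left(-11 + 0\right)\right) + 4096 = \left(-12910 - 11\right) + 4096 = -12921 + 4096 = -8825$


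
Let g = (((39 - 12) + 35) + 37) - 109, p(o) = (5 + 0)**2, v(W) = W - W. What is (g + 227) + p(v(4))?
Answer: 242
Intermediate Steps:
v(W) = 0
p(o) = 25 (p(o) = 5**2 = 25)
g = -10 (g = ((27 + 35) + 37) - 109 = (62 + 37) - 109 = 99 - 109 = -10)
(g + 227) + p(v(4)) = (-10 + 227) + 25 = 217 + 25 = 242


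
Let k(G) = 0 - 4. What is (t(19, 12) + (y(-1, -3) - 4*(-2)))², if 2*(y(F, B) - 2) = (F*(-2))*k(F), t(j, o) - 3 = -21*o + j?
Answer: 50176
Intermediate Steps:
k(G) = -4
t(j, o) = 3 + j - 21*o (t(j, o) = 3 + (-21*o + j) = 3 + (j - 21*o) = 3 + j - 21*o)
y(F, B) = 2 + 4*F (y(F, B) = 2 + ((F*(-2))*(-4))/2 = 2 + (-2*F*(-4))/2 = 2 + (8*F)/2 = 2 + 4*F)
(t(19, 12) + (y(-1, -3) - 4*(-2)))² = ((3 + 19 - 21*12) + ((2 + 4*(-1)) - 4*(-2)))² = ((3 + 19 - 252) + ((2 - 4) + 8))² = (-230 + (-2 + 8))² = (-230 + 6)² = (-224)² = 50176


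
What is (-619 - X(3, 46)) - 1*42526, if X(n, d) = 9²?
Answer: -43226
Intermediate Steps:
X(n, d) = 81
(-619 - X(3, 46)) - 1*42526 = (-619 - 1*81) - 1*42526 = (-619 - 81) - 42526 = -700 - 42526 = -43226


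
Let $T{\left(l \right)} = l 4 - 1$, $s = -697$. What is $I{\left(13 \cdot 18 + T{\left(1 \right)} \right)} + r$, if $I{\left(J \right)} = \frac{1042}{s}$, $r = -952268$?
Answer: $- \frac{663731838}{697} \approx -9.5227 \cdot 10^{5}$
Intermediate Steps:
$T{\left(l \right)} = -1 + 4 l$ ($T{\left(l \right)} = 4 l - 1 = -1 + 4 l$)
$I{\left(J \right)} = - \frac{1042}{697}$ ($I{\left(J \right)} = \frac{1042}{-697} = 1042 \left(- \frac{1}{697}\right) = - \frac{1042}{697}$)
$I{\left(13 \cdot 18 + T{\left(1 \right)} \right)} + r = - \frac{1042}{697} - 952268 = - \frac{663731838}{697}$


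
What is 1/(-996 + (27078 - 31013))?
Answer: -1/4931 ≈ -0.00020280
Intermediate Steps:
1/(-996 + (27078 - 31013)) = 1/(-996 - 3935) = 1/(-4931) = -1/4931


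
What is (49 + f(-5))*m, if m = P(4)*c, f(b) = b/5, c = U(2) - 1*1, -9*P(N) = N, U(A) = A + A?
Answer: -64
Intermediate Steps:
U(A) = 2*A
P(N) = -N/9
c = 3 (c = 2*2 - 1*1 = 4 - 1 = 3)
f(b) = b/5 (f(b) = b*(⅕) = b/5)
m = -4/3 (m = -⅑*4*3 = -4/9*3 = -4/3 ≈ -1.3333)
(49 + f(-5))*m = (49 + (⅕)*(-5))*(-4/3) = (49 - 1)*(-4/3) = 48*(-4/3) = -64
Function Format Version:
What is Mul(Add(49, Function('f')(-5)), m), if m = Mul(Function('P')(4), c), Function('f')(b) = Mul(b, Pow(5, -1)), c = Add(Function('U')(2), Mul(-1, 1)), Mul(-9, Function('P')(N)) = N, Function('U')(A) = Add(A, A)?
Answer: -64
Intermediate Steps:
Function('U')(A) = Mul(2, A)
Function('P')(N) = Mul(Rational(-1, 9), N)
c = 3 (c = Add(Mul(2, 2), Mul(-1, 1)) = Add(4, -1) = 3)
Function('f')(b) = Mul(Rational(1, 5), b) (Function('f')(b) = Mul(b, Rational(1, 5)) = Mul(Rational(1, 5), b))
m = Rational(-4, 3) (m = Mul(Mul(Rational(-1, 9), 4), 3) = Mul(Rational(-4, 9), 3) = Rational(-4, 3) ≈ -1.3333)
Mul(Add(49, Function('f')(-5)), m) = Mul(Add(49, Mul(Rational(1, 5), -5)), Rational(-4, 3)) = Mul(Add(49, -1), Rational(-4, 3)) = Mul(48, Rational(-4, 3)) = -64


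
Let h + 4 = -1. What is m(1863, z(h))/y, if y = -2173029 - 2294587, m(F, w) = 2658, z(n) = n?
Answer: -1329/2233808 ≈ -0.00059495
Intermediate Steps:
h = -5 (h = -4 - 1 = -5)
y = -4467616
m(1863, z(h))/y = 2658/(-4467616) = 2658*(-1/4467616) = -1329/2233808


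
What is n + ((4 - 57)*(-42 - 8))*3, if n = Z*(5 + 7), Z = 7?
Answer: 8034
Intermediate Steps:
n = 84 (n = 7*(5 + 7) = 7*12 = 84)
n + ((4 - 57)*(-42 - 8))*3 = 84 + ((4 - 57)*(-42 - 8))*3 = 84 - 53*(-50)*3 = 84 + 2650*3 = 84 + 7950 = 8034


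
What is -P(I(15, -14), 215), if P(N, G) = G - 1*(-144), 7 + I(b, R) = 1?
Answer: -359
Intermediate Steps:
I(b, R) = -6 (I(b, R) = -7 + 1 = -6)
P(N, G) = 144 + G (P(N, G) = G + 144 = 144 + G)
-P(I(15, -14), 215) = -(144 + 215) = -1*359 = -359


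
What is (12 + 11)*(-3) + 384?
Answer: 315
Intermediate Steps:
(12 + 11)*(-3) + 384 = 23*(-3) + 384 = -69 + 384 = 315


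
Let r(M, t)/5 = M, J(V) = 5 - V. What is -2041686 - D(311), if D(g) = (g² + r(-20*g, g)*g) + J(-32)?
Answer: 7533656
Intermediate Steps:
r(M, t) = 5*M
D(g) = 37 - 99*g² (D(g) = (g² + (5*(-20*g))*g) + (5 - 1*(-32)) = (g² + (-100*g)*g) + (5 + 32) = (g² - 100*g²) + 37 = -99*g² + 37 = 37 - 99*g²)
-2041686 - D(311) = -2041686 - (37 - 99*311²) = -2041686 - (37 - 99*96721) = -2041686 - (37 - 9575379) = -2041686 - 1*(-9575342) = -2041686 + 9575342 = 7533656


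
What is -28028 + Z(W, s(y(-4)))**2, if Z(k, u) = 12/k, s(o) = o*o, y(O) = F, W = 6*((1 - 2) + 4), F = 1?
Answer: -252248/9 ≈ -28028.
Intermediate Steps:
W = 18 (W = 6*(-1 + 4) = 6*3 = 18)
y(O) = 1
s(o) = o**2
-28028 + Z(W, s(y(-4)))**2 = -28028 + (12/18)**2 = -28028 + (12*(1/18))**2 = -28028 + (2/3)**2 = -28028 + 4/9 = -252248/9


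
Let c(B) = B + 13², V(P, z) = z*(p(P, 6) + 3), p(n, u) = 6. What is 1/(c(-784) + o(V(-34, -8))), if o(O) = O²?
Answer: 1/4569 ≈ 0.00021887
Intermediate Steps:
V(P, z) = 9*z (V(P, z) = z*(6 + 3) = z*9 = 9*z)
c(B) = 169 + B (c(B) = B + 169 = 169 + B)
1/(c(-784) + o(V(-34, -8))) = 1/((169 - 784) + (9*(-8))²) = 1/(-615 + (-72)²) = 1/(-615 + 5184) = 1/4569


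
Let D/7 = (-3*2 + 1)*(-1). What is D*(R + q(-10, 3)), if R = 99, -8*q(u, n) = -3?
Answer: 27825/8 ≈ 3478.1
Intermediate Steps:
q(u, n) = 3/8 (q(u, n) = -⅛*(-3) = 3/8)
D = 35 (D = 7*((-3*2 + 1)*(-1)) = 7*((-6 + 1)*(-1)) = 7*(-5*(-1)) = 7*5 = 35)
D*(R + q(-10, 3)) = 35*(99 + 3/8) = 35*(795/8) = 27825/8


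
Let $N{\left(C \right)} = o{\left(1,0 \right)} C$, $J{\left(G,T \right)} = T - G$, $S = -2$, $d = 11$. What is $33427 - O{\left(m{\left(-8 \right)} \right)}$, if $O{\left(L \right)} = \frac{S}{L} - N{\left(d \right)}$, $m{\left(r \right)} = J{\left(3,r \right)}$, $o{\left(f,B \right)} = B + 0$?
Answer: $\frac{367695}{11} \approx 33427.0$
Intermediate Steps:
$o{\left(f,B \right)} = B$
$m{\left(r \right)} = -3 + r$ ($m{\left(r \right)} = r - 3 = -3 + r$)
$N{\left(C \right)} = 0$ ($N{\left(C \right)} = 0 C = 0$)
$O{\left(L \right)} = - \frac{2}{L}$ ($O{\left(L \right)} = - \frac{2}{L} - 0 = - \frac{2}{L} + 0 = - \frac{2}{L}$)
$33427 - O{\left(m{\left(-8 \right)} \right)} = 33427 - - \frac{2}{-3 - 8} = 33427 - - \frac{2}{-11} = 33427 - \left(-2\right) \left(- \frac{1}{11}\right) = 33427 - \frac{2}{11} = \frac{367695}{11}$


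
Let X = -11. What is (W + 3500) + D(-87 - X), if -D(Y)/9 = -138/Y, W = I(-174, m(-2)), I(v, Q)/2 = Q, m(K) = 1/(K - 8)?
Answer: 661857/190 ≈ 3483.5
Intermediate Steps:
m(K) = 1/(-8 + K)
I(v, Q) = 2*Q
W = -⅕ (W = 2/(-8 - 2) = 2/(-10) = 2*(-⅒) = -⅕ ≈ -0.20000)
D(Y) = 1242/Y (D(Y) = -(-1242)/Y = 1242/Y)
(W + 3500) + D(-87 - X) = (-⅕ + 3500) + 1242/(-87 - 1*(-11)) = 17499/5 + 1242/(-87 + 11) = 17499/5 + 1242/(-76) = 17499/5 + 1242*(-1/76) = 17499/5 - 621/38 = 661857/190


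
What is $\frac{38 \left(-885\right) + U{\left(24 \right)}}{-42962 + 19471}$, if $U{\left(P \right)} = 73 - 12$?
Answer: $\frac{33569}{23491} \approx 1.429$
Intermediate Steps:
$U{\left(P \right)} = 61$ ($U{\left(P \right)} = 73 - 12 = 61$)
$\frac{38 \left(-885\right) + U{\left(24 \right)}}{-42962 + 19471} = \frac{38 \left(-885\right) + 61}{-42962 + 19471} = \frac{-33630 + 61}{-23491} = \left(-33569\right) \left(- \frac{1}{23491}\right) = \frac{33569}{23491}$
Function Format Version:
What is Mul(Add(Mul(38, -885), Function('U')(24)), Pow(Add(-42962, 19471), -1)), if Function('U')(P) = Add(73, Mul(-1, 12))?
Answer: Rational(33569, 23491) ≈ 1.4290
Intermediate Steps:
Function('U')(P) = 61 (Function('U')(P) = Add(73, -12) = 61)
Mul(Add(Mul(38, -885), Function('U')(24)), Pow(Add(-42962, 19471), -1)) = Mul(Add(Mul(38, -885), 61), Pow(Add(-42962, 19471), -1)) = Mul(Add(-33630, 61), Pow(-23491, -1)) = Mul(-33569, Rational(-1, 23491)) = Rational(33569, 23491)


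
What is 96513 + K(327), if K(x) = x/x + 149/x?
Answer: 31560227/327 ≈ 96515.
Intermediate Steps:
K(x) = 1 + 149/x
96513 + K(327) = 96513 + (149 + 327)/327 = 96513 + (1/327)*476 = 96513 + 476/327 = 31560227/327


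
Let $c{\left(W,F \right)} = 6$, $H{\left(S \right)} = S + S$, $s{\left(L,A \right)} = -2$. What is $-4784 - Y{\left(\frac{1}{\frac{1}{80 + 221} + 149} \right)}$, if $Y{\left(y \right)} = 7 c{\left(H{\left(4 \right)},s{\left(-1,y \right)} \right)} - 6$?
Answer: $-4820$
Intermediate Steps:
$H{\left(S \right)} = 2 S$
$Y{\left(y \right)} = 36$ ($Y{\left(y \right)} = 7 \cdot 6 - 6 = 42 - 6 = 36$)
$-4784 - Y{\left(\frac{1}{\frac{1}{80 + 221} + 149} \right)} = -4784 - 36 = -4820$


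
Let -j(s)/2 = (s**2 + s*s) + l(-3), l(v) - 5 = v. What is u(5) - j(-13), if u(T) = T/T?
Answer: 681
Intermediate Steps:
u(T) = 1
l(v) = 5 + v
j(s) = -4 - 4*s**2 (j(s) = -2*((s**2 + s*s) + (5 - 3)) = -2*((s**2 + s**2) + 2) = -2*(2*s**2 + 2) = -2*(2 + 2*s**2) = -4 - 4*s**2)
u(5) - j(-13) = 1 - (-4 - 4*(-13)**2) = 1 - (-4 - 4*169) = 1 - (-4 - 676) = 1 - 1*(-680) = 1 + 680 = 681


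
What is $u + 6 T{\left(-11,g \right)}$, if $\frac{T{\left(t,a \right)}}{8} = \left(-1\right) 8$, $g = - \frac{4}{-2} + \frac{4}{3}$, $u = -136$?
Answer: $-520$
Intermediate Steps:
$g = \frac{10}{3}$ ($g = \left(-4\right) \left(- \frac{1}{2}\right) + 4 \cdot \frac{1}{3} = 2 + \frac{4}{3} = \frac{10}{3} \approx 3.3333$)
$T{\left(t,a \right)} = -64$ ($T{\left(t,a \right)} = 8 \left(\left(-1\right) 8\right) = 8 \left(-8\right) = -64$)
$u + 6 T{\left(-11,g \right)} = -136 + 6 \left(-64\right) = -136 - 384 = -520$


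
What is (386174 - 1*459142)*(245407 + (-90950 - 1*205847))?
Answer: 3749825520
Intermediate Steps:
(386174 - 1*459142)*(245407 + (-90950 - 1*205847)) = (386174 - 459142)*(245407 + (-90950 - 205847)) = -72968*(245407 - 296797) = -72968*(-51390) = 3749825520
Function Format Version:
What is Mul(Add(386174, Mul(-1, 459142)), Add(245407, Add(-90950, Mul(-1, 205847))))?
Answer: 3749825520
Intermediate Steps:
Mul(Add(386174, Mul(-1, 459142)), Add(245407, Add(-90950, Mul(-1, 205847)))) = Mul(Add(386174, -459142), Add(245407, Add(-90950, -205847))) = Mul(-72968, Add(245407, -296797)) = Mul(-72968, -51390) = 3749825520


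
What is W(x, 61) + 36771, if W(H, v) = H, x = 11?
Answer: 36782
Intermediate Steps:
W(x, 61) + 36771 = 11 + 36771 = 36782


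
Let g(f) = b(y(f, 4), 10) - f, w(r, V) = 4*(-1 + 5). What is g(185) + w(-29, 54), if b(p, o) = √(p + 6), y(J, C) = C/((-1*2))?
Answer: -167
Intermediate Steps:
y(J, C) = -C/2 (y(J, C) = C/(-2) = C*(-½) = -C/2)
w(r, V) = 16 (w(r, V) = 4*4 = 16)
b(p, o) = √(6 + p)
g(f) = 2 - f (g(f) = √(6 - ½*4) - f = √(6 - 2) - f = √4 - f = 2 - f)
g(185) + w(-29, 54) = (2 - 1*185) + 16 = (2 - 185) + 16 = -183 + 16 = -167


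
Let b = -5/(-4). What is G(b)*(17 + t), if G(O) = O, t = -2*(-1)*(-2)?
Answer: 65/4 ≈ 16.250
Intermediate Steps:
b = 5/4 (b = -5*(-¼) = 5/4 ≈ 1.2500)
t = -4 (t = 2*(-2) = -4)
G(b)*(17 + t) = 5*(17 - 4)/4 = (5/4)*13 = 65/4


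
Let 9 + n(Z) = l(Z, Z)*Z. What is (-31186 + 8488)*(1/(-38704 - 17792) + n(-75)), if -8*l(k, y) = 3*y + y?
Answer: 603023308095/9416 ≈ 6.4042e+7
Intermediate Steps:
l(k, y) = -y/2 (l(k, y) = -(3*y + y)/8 = -y/2)
n(Z) = -9 - Z²/2 (n(Z) = -9 + (-Z/2)*Z = -9 - Z²/2)
(-31186 + 8488)*(1/(-38704 - 17792) + n(-75)) = (-31186 + 8488)*(1/(-38704 - 17792) + (-9 - ½*(-75)²)) = -22698*(1/(-56496) + (-9 - ½*5625)) = -22698*(-1/56496 + (-9 - 5625/2)) = -22698*(-1/56496 - 5643/2) = -22698*(-159403465/56496) = 603023308095/9416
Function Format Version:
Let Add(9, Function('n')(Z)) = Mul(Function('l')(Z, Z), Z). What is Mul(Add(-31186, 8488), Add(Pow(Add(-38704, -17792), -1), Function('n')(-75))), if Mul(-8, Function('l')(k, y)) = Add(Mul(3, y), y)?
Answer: Rational(603023308095, 9416) ≈ 6.4042e+7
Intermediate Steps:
Function('l')(k, y) = Mul(Rational(-1, 2), y) (Function('l')(k, y) = Mul(Rational(-1, 8), Add(Mul(3, y), y)) = Mul(Rational(-1, 8), Mul(4, y)) = Mul(Rational(-1, 2), y))
Function('n')(Z) = Add(-9, Mul(Rational(-1, 2), Pow(Z, 2))) (Function('n')(Z) = Add(-9, Mul(Mul(Rational(-1, 2), Z), Z)) = Add(-9, Mul(Rational(-1, 2), Pow(Z, 2))))
Mul(Add(-31186, 8488), Add(Pow(Add(-38704, -17792), -1), Function('n')(-75))) = Mul(Add(-31186, 8488), Add(Pow(Add(-38704, -17792), -1), Add(-9, Mul(Rational(-1, 2), Pow(-75, 2))))) = Mul(-22698, Add(Pow(-56496, -1), Add(-9, Mul(Rational(-1, 2), 5625)))) = Mul(-22698, Add(Rational(-1, 56496), Add(-9, Rational(-5625, 2)))) = Mul(-22698, Add(Rational(-1, 56496), Rational(-5643, 2))) = Mul(-22698, Rational(-159403465, 56496)) = Rational(603023308095, 9416)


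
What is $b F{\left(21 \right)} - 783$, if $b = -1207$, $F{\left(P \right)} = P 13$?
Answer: $-330294$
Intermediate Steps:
$F{\left(P \right)} = 13 P$
$b F{\left(21 \right)} - 783 = - 1207 \cdot 13 \cdot 21 - 783 = \left(-1207\right) 273 - 783 = -329511 - 783 = -330294$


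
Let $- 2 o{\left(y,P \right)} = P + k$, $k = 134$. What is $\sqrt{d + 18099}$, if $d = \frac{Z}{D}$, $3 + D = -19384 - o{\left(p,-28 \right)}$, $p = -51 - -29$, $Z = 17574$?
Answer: $\frac{\sqrt{1691282696082}}{9667} \approx 134.53$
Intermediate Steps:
$p = -22$ ($p = -51 + 29 = -22$)
$o{\left(y,P \right)} = -67 - \frac{P}{2}$ ($o{\left(y,P \right)} = - \frac{P + 134}{2} = - \frac{134 + P}{2} = -67 - \frac{P}{2}$)
$D = -19334$ ($D = -3 - \left(19317 + 14\right) = -3 - 19331 = -19334$)
$d = - \frac{8787}{9667}$ ($d = \frac{17574}{-19334} = 17574 \left(- \frac{1}{19334}\right) = - \frac{8787}{9667} \approx -0.90897$)
$\sqrt{d + 18099} = \sqrt{- \frac{8787}{9667} + 18099} = \sqrt{\frac{174954246}{9667}} = \frac{\sqrt{1691282696082}}{9667}$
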